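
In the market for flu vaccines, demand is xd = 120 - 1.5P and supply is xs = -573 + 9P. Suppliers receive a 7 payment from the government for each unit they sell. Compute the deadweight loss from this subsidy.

Pre-subsidy: 120 - 1.5P = -573 + 9P gives P* = 66, x* = 21.
With the subsidy, sellers receive Ps = Pb + 7 for each unit, where Pb is the price buyers pay.
Supply in terms of Pb becomes xs = -573 + 9(Pb + 7) = -510 + 9Pb. Setting this equal to demand: 120 - 1.5Pb = -510 + 9Pb, so Pb = 60.
Sellers receive Ps = 60 + 7 = 67; x' = 120 − 1.5·60 = 30.
The subsidy expands output by 30 − 21 = 9 past the efficient level; on those units the gap between marginal cost and willingness to pay runs from 0 up to 7.
DWL = ½ × 7 × 9 = 31.5.

Deadweight loss = 31.5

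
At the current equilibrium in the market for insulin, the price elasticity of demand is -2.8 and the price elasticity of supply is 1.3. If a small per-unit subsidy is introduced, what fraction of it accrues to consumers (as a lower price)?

For a small subsidy around the equilibrium, the benefit split depends on the relative slopes, which at a point are proportional to the elasticities.
Buyer share = εs/(εs + |εd|) = 1.3/(1.3 + 2.8) = 13/41; seller share = |εd|/(εs + |εd|) = 28/41.

Consumer share = 13/41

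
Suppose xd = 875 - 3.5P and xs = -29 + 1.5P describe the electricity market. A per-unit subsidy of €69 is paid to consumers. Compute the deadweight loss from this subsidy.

Pre-subsidy: 875 - 3.5P = -29 + 1.5P gives P* = 180.8, x* = 242.2.
With the rebate, buyers effectively pay Pb = Ps − 69, where Ps is the price sellers receive.
Demand in terms of Ps becomes xd = 875 − 3.5(Ps − 69) = 1116.5 - 3.5Ps. Setting this equal to supply: 1116.5 - 3.5Ps = -29 + 1.5Ps, so Ps = 229.1.
Buyers pay Pb = 229.1 − 69 = 160.1; x' = -29 + 1.5·229.1 = 314.65.
The subsidy expands output by 314.65 − 242.2 = 72.45 past the efficient level; on those units the gap between marginal cost and willingness to pay runs from 0 up to 69.
DWL = ½ × 69 × 72.45 = 2499.525.

Deadweight loss = €2499.525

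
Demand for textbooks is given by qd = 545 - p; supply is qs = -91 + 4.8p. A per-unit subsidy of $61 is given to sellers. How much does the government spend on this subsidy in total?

Pre-subsidy: 545 - p = -91 + 4.8p gives p* = 3180/29, q* = 12625/29.
With the subsidy, sellers receive ps = pb + 61 for each unit, where pb is the price buyers pay.
Supply in terms of pb becomes qs = -91 + 4.8(pb + 61) = 201.8 + 4.8pb. Setting this equal to demand: 545 - pb = 201.8 + 4.8pb, so pb = 1716/29.
Sellers receive ps = 1716/29 + 61 = 3485/29; q' = 545 − 1·(1716/29) = 14089/29.
Government outlay = subsidy × quantity = 61 × 14089/29 = 859429/29.

Government cost = 859429/29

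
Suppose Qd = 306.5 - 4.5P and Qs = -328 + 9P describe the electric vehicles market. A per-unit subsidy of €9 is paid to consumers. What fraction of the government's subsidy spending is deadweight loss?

DWL / government spending = 27/244

Pre-subsidy: 306.5 - 4.5P = -328 + 9P gives P* = 47, Q* = 95.
With the rebate, buyers effectively pay Pb = Ps − 9, where Ps is the price sellers receive.
Demand in terms of Ps becomes Qd = 306.5 − 4.5(Ps − 9) = 347 - 4.5Ps. Setting this equal to supply: 347 - 4.5Ps = -328 + 9Ps, so Ps = 50.
Buyers pay Pb = 50 − 9 = 41; Q' = -328 + 9·50 = 122.
ΔCS = ½(95 + 122)(47 − 41) = 651; ΔPS = ½(95 + 122)(50 − 47) = 325.5.
Government spending = 9 × 122 = 1098.
DWL = ½ × 9 × (122 − 95) = 121.5; fraction = 121.5 / 1098 = 27/244.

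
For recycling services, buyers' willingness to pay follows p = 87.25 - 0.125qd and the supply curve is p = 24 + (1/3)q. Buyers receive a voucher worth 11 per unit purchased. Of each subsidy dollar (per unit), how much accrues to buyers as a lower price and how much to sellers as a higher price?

Buyers gain 3 per unit; sellers gain 8 per unit

Pre-subsidy: 87.25 - 0.125q = 24 + (1/3)q gives q* = 138 and p* = 70.
With the rebate, buyers effectively pay pb = ps − 11, where ps is the price sellers receive.
On the curves, pb = 87.25 - 0.125q and ps = 24 + (1/3)q; the wedge ps − pb = 11 gives 24 + (1/3)q − (87.25 - 0.125q) = 11, so q' = 162.
Then pb = 87.25 − 0.125·162 = 67 and ps = 24 + (1/3)·162 = 78.
Buyers' price falls by p* − pb = 70 − 67 = 3; sellers' price rises by ps − p* = 78 − 70 = 8.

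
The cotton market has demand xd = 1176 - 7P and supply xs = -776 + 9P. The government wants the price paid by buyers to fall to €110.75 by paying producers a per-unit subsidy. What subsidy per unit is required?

At a buyer price of 110.75, quantity demanded is 1176 − 7·110.75 = 400.75.
Sellers supply 400.75 only when they receive Ps with -776 + 9·Ps = 400.75, i.e. Ps = 130.75.
s = Ps − Pb = 130.75 − 110.75 = 20.

Required subsidy s = €20 per unit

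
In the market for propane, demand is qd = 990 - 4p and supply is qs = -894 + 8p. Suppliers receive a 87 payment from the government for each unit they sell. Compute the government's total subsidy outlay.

Government cost = 51678

Pre-subsidy: 990 - 4p = -894 + 8p gives p* = 157, q* = 362.
With the subsidy, sellers receive ps = pb + 87 for each unit, where pb is the price buyers pay.
Supply in terms of pb becomes qs = -894 + 8(pb + 87) = -198 + 8pb. Setting this equal to demand: 990 - 4pb = -198 + 8pb, so pb = 99.
Sellers receive ps = 99 + 87 = 186; q' = 990 − 4·99 = 594.
Government outlay = subsidy × quantity = 87 × 594 = 51678.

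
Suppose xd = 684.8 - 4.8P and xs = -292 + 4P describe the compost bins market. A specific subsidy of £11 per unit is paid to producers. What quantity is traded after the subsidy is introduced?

Pre-subsidy: 684.8 - 4.8P = -292 + 4P gives P* = 111, x* = 152.
With the subsidy, sellers receive Ps = Pb + 11 for each unit, where Pb is the price buyers pay.
Supply in terms of Pb becomes xs = -292 + 4(Pb + 11) = -248 + 4Pb. Setting this equal to demand: 684.8 - 4.8Pb = -248 + 4Pb, so Pb = 106.
Sellers receive Ps = 106 + 11 = 117; x' = 684.8 − 4.8·106 = 176.

x' = 176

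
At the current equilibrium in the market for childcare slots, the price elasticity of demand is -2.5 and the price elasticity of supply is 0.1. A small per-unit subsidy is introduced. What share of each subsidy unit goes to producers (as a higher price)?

Producer share = 25/26

For a small subsidy around the equilibrium, the benefit split depends on the relative slopes, which at a point are proportional to the elasticities.
Buyer share = εs/(εs + |εd|) = 0.1/(0.1 + 2.5) = 1/26; seller share = |εd|/(εs + |εd|) = 25/26.
So producers capture 25/26 of the subsidy.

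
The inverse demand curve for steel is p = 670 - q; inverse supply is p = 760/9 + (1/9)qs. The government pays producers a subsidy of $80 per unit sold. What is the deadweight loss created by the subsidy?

Deadweight loss = $2880

Pre-subsidy: 670 - q = 760/9 + (1/9)q gives q* = 527 and p* = 143.
With the subsidy, sellers receive ps = pb + 80 for each unit, where pb is the price buyers pay.
On the curves, pb = 670 - q and ps = 760/9 + (1/9)q; the wedge ps − pb = 80 gives 760/9 + (1/9)q − (670 - q) = 80, so q' = 599.
Then pb = 670 − 1·599 = 71 and ps = 760/9 + (1/9)·599 = 151.
The subsidy expands output by 599 − 527 = 72 past the efficient level; on those units the gap between marginal cost and willingness to pay runs from 0 up to 80.
DWL = ½ × 80 × 72 = 2880.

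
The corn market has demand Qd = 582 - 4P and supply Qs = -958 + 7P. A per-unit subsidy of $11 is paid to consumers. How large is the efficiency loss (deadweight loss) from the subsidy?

Deadweight loss = $154

Pre-subsidy: 582 - 4P = -958 + 7P gives P* = 140, Q* = 22.
With the rebate, buyers effectively pay Pb = Ps − 11, where Ps is the price sellers receive.
Demand in terms of Ps becomes Qd = 582 − 4(Ps − 11) = 626 - 4Ps. Setting this equal to supply: 626 - 4Ps = -958 + 7Ps, so Ps = 144.
Buyers pay Pb = 144 − 11 = 133; Q' = -958 + 7·144 = 50.
The subsidy expands output by 50 − 22 = 28 past the efficient level; on those units the gap between marginal cost and willingness to pay runs from 0 up to 11.
DWL = ½ × 11 × 28 = 154.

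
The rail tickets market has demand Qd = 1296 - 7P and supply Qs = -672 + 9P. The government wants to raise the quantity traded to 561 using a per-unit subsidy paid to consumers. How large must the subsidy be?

Required subsidy s = 32 per unit

At Q = 561, invert demand for the buyer price: Pb = (1296 − 561)/7 = 105; invert supply for the seller price: Ps = (561 − (-672))/9 = 137.
The subsidy must fill the gap: s = Ps − Pb = 137 − 105 = 32.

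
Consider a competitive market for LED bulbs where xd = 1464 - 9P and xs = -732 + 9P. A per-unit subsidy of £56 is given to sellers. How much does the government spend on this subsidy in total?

Government cost = £34608

Pre-subsidy: 1464 - 9P = -732 + 9P gives P* = 122, x* = 366.
With the subsidy, sellers receive Ps = Pb + 56 for each unit, where Pb is the price buyers pay.
Supply in terms of Pb becomes xs = -732 + 9(Pb + 56) = -228 + 9Pb. Setting this equal to demand: 1464 - 9Pb = -228 + 9Pb, so Pb = 94.
Sellers receive Ps = 94 + 56 = 150; x' = 1464 − 9·94 = 618.
Government outlay = subsidy × quantity = 56 × 618 = 34608.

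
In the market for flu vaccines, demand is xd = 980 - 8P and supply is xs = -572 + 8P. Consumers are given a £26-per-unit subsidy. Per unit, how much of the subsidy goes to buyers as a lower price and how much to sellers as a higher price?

Buyers gain £13 per unit; sellers gain £13 per unit

Pre-subsidy: 980 - 8P = -572 + 8P gives P* = 97, x* = 204.
With the rebate, buyers effectively pay Pb = Ps − 26, where Ps is the price sellers receive.
Demand in terms of Ps becomes xd = 980 − 8(Ps − 26) = 1188 - 8Ps. Setting this equal to supply: 1188 - 8Ps = -572 + 8Ps, so Ps = 110.
Buyers pay Pb = 110 − 26 = 84; x' = -572 + 8·110 = 308.
Buyers' price falls by P* − Pb = 97 − 84 = 13; sellers' price rises by Ps − P* = 110 − 97 = 13.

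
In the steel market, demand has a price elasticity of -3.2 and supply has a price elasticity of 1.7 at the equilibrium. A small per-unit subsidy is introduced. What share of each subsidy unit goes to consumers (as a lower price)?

For a small subsidy around the equilibrium, the benefit split depends on the relative slopes, which at a point are proportional to the elasticities.
Buyer share = εs/(εs + |εd|) = 1.7/(1.7 + 3.2) = 17/49; seller share = |εd|/(εs + |εd|) = 32/49.

Consumer share = 17/49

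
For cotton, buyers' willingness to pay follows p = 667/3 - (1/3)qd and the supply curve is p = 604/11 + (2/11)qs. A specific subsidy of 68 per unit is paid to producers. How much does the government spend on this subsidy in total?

Pre-subsidy: 667/3 - (1/3)q = 604/11 + (2/11)q gives q* = 325 and p* = 114.
With the subsidy, sellers receive ps = pb + 68 for each unit, where pb is the price buyers pay.
On the curves, pb = 667/3 - (1/3)q and ps = 604/11 + (2/11)q; the wedge ps − pb = 68 gives 604/11 + (2/11)q − (667/3 - (1/3)q) = 68, so q' = 457.
Then pb = 667/3 − (1/3)·457 = 70 and ps = 604/11 + (2/11)·457 = 138.
Government outlay = subsidy × quantity = 68 × 457 = 31076.

Government cost = 31076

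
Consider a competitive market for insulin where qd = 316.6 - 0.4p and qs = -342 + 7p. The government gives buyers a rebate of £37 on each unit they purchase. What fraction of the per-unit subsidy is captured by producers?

Pre-subsidy: 316.6 - 0.4p = -342 + 7p gives p* = 89, q* = 281.
With the rebate, buyers effectively pay pb = ps − 37, where ps is the price sellers receive.
Demand in terms of ps becomes qd = 316.6 − 0.4(ps − 37) = 331.4 - 0.4ps. Setting this equal to supply: 331.4 - 0.4ps = -342 + 7ps, so ps = 91.
Buyers pay pb = 91 − 37 = 54; q' = -342 + 7·91 = 295.
Buyers' price falls by p* − pb = 89 − 54 = 35; sellers' price rises by ps − p* = 91 − 89 = 2.
So producers capture 2/37 = 2/37 of each unit of subsidy.

Producer share = 2/37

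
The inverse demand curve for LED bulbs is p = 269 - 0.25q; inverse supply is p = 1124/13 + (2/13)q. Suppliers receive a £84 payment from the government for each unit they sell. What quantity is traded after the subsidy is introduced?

q' = 660

Pre-subsidy: 269 - 0.25q = 1124/13 + (2/13)q gives q* = 452 and p* = 156.
With the subsidy, sellers receive ps = pb + 84 for each unit, where pb is the price buyers pay.
On the curves, pb = 269 - 0.25q and ps = 1124/13 + (2/13)q; the wedge ps − pb = 84 gives 1124/13 + (2/13)q − (269 - 0.25q) = 84, so q' = 660.
Then pb = 269 − 0.25·660 = 104 and ps = 1124/13 + (2/13)·660 = 188.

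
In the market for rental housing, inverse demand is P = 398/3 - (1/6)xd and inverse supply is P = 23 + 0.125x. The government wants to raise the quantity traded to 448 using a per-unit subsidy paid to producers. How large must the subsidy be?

At x = 448, from the demand curve buyers pay Pb = 398/3 − (1/6)·448 = 58; from the supply curve sellers need Ps = 23 + 0.125·448 = 79.
The subsidy must fill the gap: s = Ps − Pb = 79 − 58 = 21.

Required subsidy s = 21 per unit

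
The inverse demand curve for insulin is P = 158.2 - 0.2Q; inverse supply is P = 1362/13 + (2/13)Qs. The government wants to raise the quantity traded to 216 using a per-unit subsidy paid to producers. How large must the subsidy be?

At Q = 216, from the demand curve buyers pay Pb = 158.2 − 0.2·216 = 115; from the supply curve sellers need Ps = 1362/13 + (2/13)·216 = 138.
The subsidy must fill the gap: s = Ps − Pb = 138 − 115 = 23.

Required subsidy s = 23 per unit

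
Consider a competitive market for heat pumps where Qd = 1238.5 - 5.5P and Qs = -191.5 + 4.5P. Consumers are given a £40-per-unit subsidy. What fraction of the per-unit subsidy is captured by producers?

Producer share = 0.55

Pre-subsidy: 1238.5 - 5.5P = -191.5 + 4.5P gives P* = 143, Q* = 452.
With the rebate, buyers effectively pay Pb = Ps − 40, where Ps is the price sellers receive.
Demand in terms of Ps becomes Qd = 1238.5 − 5.5(Ps − 40) = 1458.5 - 5.5Ps. Setting this equal to supply: 1458.5 - 5.5Ps = -191.5 + 4.5Ps, so Ps = 165.
Buyers pay Pb = 165 − 40 = 125; Q' = -191.5 + 4.5·165 = 551.
Buyers' price falls by P* − Pb = 143 − 125 = 18; sellers' price rises by Ps − P* = 165 − 143 = 22.
So producers capture 22/40 = 0.55 of each unit of subsidy.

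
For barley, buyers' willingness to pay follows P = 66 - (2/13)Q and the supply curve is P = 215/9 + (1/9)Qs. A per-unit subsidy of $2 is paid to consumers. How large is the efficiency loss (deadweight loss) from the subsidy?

Pre-subsidy: 66 - (2/13)Q = 215/9 + (1/9)Q gives Q* = 4927/31 and P* = 1288/31.
With the rebate, buyers effectively pay Pb = Ps − 2, where Ps is the price sellers receive.
On the curves, Pb = 66 - (2/13)Q and Ps = 215/9 + (1/9)Q; the wedge Ps − Pb = 2 gives 215/9 + (1/9)Q − (66 - (2/13)Q) = 2, so Q' = 5161/31.
Then Pb = 66 − (2/13)·(5161/31) = 1252/31 and Ps = 215/9 + (1/9)·(5161/31) = 1314/31.
The subsidy expands output by 5161/31 − 4927/31 = 234/31 past the efficient level; on those units the gap between marginal cost and willingness to pay runs from 0 up to 2.
DWL = ½ × 2 × 234/31 = 234/31.

Deadweight loss = 234/31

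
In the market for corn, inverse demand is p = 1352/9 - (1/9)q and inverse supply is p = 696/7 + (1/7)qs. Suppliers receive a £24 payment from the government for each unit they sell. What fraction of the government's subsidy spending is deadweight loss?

DWL / government spending = 189/1178

Pre-subsidy: 1352/9 - (1/9)q = 696/7 + (1/7)q gives q* = 200 and p* = 128.
With the subsidy, sellers receive ps = pb + 24 for each unit, where pb is the price buyers pay.
On the curves, pb = 1352/9 - (1/9)q and ps = 696/7 + (1/7)q; the wedge ps − pb = 24 gives 696/7 + (1/7)q − (1352/9 - (1/9)q) = 24, so q' = 294.5.
Then pb = 1352/9 − (1/9)·294.5 = 117.5 and ps = 696/7 + (1/7)·294.5 = 141.5.
ΔCS = ½(200 + 294.5)(128 − 117.5) = 2596.125; ΔPS = ½(200 + 294.5)(141.5 − 128) = 3337.875.
Government spending = 24 × 294.5 = 7068.
DWL = ½ × 24 × (294.5 − 200) = 1134; fraction = 1134 / 7068 = 189/1178.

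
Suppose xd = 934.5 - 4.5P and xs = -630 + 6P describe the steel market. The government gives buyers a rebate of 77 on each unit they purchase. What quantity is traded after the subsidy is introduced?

Pre-subsidy: 934.5 - 4.5P = -630 + 6P gives P* = 149, x* = 264.
With the rebate, buyers effectively pay Pb = Ps − 77, where Ps is the price sellers receive.
Demand in terms of Ps becomes xd = 934.5 − 4.5(Ps − 77) = 1281 - 4.5Ps. Setting this equal to supply: 1281 - 4.5Ps = -630 + 6Ps, so Ps = 182.
Buyers pay Pb = 182 − 77 = 105; x' = -630 + 6·182 = 462.

x' = 462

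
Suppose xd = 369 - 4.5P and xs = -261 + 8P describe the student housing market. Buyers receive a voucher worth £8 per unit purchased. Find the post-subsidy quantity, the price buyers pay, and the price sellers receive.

x' = 165.24; buyers pay £45.28; sellers receive £53.28

Pre-subsidy: 369 - 4.5P = -261 + 8P gives P* = 50.4, x* = 142.2.
With the rebate, buyers effectively pay Pb = Ps − 8, where Ps is the price sellers receive.
Demand in terms of Ps becomes xd = 369 − 4.5(Ps − 8) = 405 - 4.5Ps. Setting this equal to supply: 405 - 4.5Ps = -261 + 8Ps, so Ps = 53.28.
Buyers pay Pb = 53.28 − 8 = 45.28; x' = -261 + 8·53.28 = 165.24.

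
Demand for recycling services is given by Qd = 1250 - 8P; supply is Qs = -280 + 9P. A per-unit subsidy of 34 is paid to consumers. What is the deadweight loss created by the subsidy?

Deadweight loss = 2448

Pre-subsidy: 1250 - 8P = -280 + 9P gives P* = 90, Q* = 530.
With the rebate, buyers effectively pay Pb = Ps − 34, where Ps is the price sellers receive.
Demand in terms of Ps becomes Qd = 1250 − 8(Ps − 34) = 1522 - 8Ps. Setting this equal to supply: 1522 - 8Ps = -280 + 9Ps, so Ps = 106.
Buyers pay Pb = 106 − 34 = 72; Q' = -280 + 9·106 = 674.
The subsidy expands output by 674 − 530 = 144 past the efficient level; on those units the gap between marginal cost and willingness to pay runs from 0 up to 34.
DWL = ½ × 34 × 144 = 2448.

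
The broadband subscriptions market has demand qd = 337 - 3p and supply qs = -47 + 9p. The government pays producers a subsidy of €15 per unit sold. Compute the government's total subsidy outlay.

Government cost = €4121.25

Pre-subsidy: 337 - 3p = -47 + 9p gives p* = 32, q* = 241.
With the subsidy, sellers receive ps = pb + 15 for each unit, where pb is the price buyers pay.
Supply in terms of pb becomes qs = -47 + 9(pb + 15) = 88 + 9pb. Setting this equal to demand: 337 - 3pb = 88 + 9pb, so pb = 20.75.
Sellers receive ps = 20.75 + 15 = 35.75; q' = 337 − 3·20.75 = 274.75.
Government outlay = subsidy × quantity = 15 × 274.75 = 4121.25.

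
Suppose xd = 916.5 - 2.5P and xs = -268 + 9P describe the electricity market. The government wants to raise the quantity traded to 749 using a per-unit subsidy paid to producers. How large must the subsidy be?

Required subsidy s = 46 per unit

At x = 749, invert demand for the buyer price: Pb = (916.5 − 749)/2.5 = 67; invert supply for the seller price: Ps = (749 − (-268))/9 = 113.
The subsidy must fill the gap: s = Ps − Pb = 113 − 67 = 46.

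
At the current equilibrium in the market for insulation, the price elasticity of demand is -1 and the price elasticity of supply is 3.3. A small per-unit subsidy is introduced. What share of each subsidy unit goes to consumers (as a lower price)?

For a small subsidy around the equilibrium, the benefit split depends on the relative slopes, which at a point are proportional to the elasticities.
Buyer share = εs/(εs + |εd|) = 3.3/(3.3 + 1) = 33/43; seller share = |εd|/(εs + |εd|) = 10/43.

Consumer share = 33/43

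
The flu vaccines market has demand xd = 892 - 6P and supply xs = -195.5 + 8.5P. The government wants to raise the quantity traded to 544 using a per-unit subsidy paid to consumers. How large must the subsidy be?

At x = 544, invert demand for the buyer price: Pb = (892 − 544)/6 = 58; invert supply for the seller price: Ps = (544 − (-195.5))/8.5 = 87.
The subsidy must fill the gap: s = Ps − Pb = 87 − 58 = 29.

Required subsidy s = 29 per unit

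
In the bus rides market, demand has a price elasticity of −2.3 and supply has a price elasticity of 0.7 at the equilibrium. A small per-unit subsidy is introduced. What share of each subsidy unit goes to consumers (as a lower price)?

Consumer share = 7/30

For a small subsidy around the equilibrium, the benefit split depends on the relative slopes, which at a point are proportional to the elasticities.
Buyer share = εs/(εs + |εd|) = 0.7/(0.7 + 2.3) = 7/30; seller share = |εd|/(εs + |εd|) = 23/30.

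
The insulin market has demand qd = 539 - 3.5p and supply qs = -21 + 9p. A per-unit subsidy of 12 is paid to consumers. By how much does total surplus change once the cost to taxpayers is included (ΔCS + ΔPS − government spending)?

Net change in total surplus = -181.44

Pre-subsidy: 539 - 3.5p = -21 + 9p gives p* = 44.8, q* = 382.2.
With the rebate, buyers effectively pay pb = ps − 12, where ps is the price sellers receive.
Demand in terms of ps becomes qd = 539 − 3.5(ps − 12) = 581 - 3.5ps. Setting this equal to supply: 581 - 3.5ps = -21 + 9ps, so ps = 48.16.
Buyers pay pb = 48.16 − 12 = 36.16; q' = -21 + 9·48.16 = 412.44.
ΔCS = ½(382.2 + 412.44)(44.8 − 36.16) = 3432.8448; ΔPS = ½(382.2 + 412.44)(48.16 − 44.8) = 1334.9952.
Government spending = 12 × 412.44 = 4949.28.
Net change = 3432.8448 + 1334.9952 − 4949.28 = -181.44. The loss equals the DWL triangle ½·12·30.24.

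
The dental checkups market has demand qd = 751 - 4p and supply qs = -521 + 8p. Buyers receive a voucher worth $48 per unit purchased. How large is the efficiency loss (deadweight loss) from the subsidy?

Pre-subsidy: 751 - 4p = -521 + 8p gives p* = 106, q* = 327.
With the rebate, buyers effectively pay pb = ps − 48, where ps is the price sellers receive.
Demand in terms of ps becomes qd = 751 − 4(ps − 48) = 943 - 4ps. Setting this equal to supply: 943 - 4ps = -521 + 8ps, so ps = 122.
Buyers pay pb = 122 − 48 = 74; q' = -521 + 8·122 = 455.
The subsidy expands output by 455 − 327 = 128 past the efficient level; on those units the gap between marginal cost and willingness to pay runs from 0 up to 48.
DWL = ½ × 48 × 128 = 3072.

Deadweight loss = $3072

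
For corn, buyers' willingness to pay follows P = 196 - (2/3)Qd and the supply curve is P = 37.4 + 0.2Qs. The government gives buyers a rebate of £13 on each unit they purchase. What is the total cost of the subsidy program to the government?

Government cost = £2574

Pre-subsidy: 196 - (2/3)Q = 37.4 + 0.2Q gives Q* = 183 and P* = 74.
With the rebate, buyers effectively pay Pb = Ps − 13, where Ps is the price sellers receive.
On the curves, Pb = 196 - (2/3)Q and Ps = 37.4 + 0.2Q; the wedge Ps − Pb = 13 gives 37.4 + 0.2Q − (196 - (2/3)Q) = 13, so Q' = 198.
Then Pb = 196 − (2/3)·198 = 64 and Ps = 37.4 + 0.2·198 = 77.
Government outlay = subsidy × quantity = 13 × 198 = 2574.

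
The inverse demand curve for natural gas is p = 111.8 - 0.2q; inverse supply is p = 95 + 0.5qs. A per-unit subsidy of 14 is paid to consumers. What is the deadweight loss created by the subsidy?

Pre-subsidy: 111.8 - 0.2q = 95 + 0.5q gives q* = 24 and p* = 107.
With the rebate, buyers effectively pay pb = ps − 14, where ps is the price sellers receive.
On the curves, pb = 111.8 - 0.2q and ps = 95 + 0.5q; the wedge ps − pb = 14 gives 95 + 0.5q − (111.8 - 0.2q) = 14, so q' = 44.
Then pb = 111.8 − 0.2·44 = 103 and ps = 95 + 0.5·44 = 117.
The subsidy expands output by 44 − 24 = 20 past the efficient level; on those units the gap between marginal cost and willingness to pay runs from 0 up to 14.
DWL = ½ × 14 × 20 = 140.

Deadweight loss = 140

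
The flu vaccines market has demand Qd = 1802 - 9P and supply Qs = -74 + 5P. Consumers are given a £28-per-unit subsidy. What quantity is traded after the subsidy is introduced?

Pre-subsidy: 1802 - 9P = -74 + 5P gives P* = 134, Q* = 596.
With the rebate, buyers effectively pay Pb = Ps − 28, where Ps is the price sellers receive.
Demand in terms of Ps becomes Qd = 1802 − 9(Ps − 28) = 2054 - 9Ps. Setting this equal to supply: 2054 - 9Ps = -74 + 5Ps, so Ps = 152.
Buyers pay Pb = 152 − 28 = 124; Q' = -74 + 5·152 = 686.

Q' = 686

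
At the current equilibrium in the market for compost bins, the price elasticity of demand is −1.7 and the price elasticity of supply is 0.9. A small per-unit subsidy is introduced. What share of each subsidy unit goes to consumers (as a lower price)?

Consumer share = 9/26

For a small subsidy around the equilibrium, the benefit split depends on the relative slopes, which at a point are proportional to the elasticities.
Buyer share = εs/(εs + |εd|) = 0.9/(0.9 + 1.7) = 9/26; seller share = |εd|/(εs + |εd|) = 17/26.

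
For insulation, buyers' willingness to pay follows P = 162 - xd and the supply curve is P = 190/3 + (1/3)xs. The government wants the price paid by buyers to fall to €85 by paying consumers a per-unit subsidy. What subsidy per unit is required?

At a buyer price of 85, quantity demanded is 162 − 1·85 = 77.
Sellers supply 77 only when they receive Ps = 190/3 + (1/3)·77 = 89.
s = Ps − Pb = 89 − 85 = 4.

Required subsidy s = €4 per unit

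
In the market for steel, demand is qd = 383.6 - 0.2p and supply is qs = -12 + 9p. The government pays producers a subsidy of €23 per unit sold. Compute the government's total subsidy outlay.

Government cost = €8728.5

Pre-subsidy: 383.6 - 0.2p = -12 + 9p gives p* = 43, q* = 375.
With the subsidy, sellers receive ps = pb + 23 for each unit, where pb is the price buyers pay.
Supply in terms of pb becomes qs = -12 + 9(pb + 23) = 195 + 9pb. Setting this equal to demand: 383.6 - 0.2pb = 195 + 9pb, so pb = 20.5.
Sellers receive ps = 20.5 + 23 = 43.5; q' = 383.6 − 0.2·20.5 = 379.5.
Government outlay = subsidy × quantity = 23 × 379.5 = 8728.5.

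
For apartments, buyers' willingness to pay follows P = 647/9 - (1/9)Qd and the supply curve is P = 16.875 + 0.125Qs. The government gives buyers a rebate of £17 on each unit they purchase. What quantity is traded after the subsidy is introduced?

Q' = 305

Pre-subsidy: 647/9 - (1/9)Q = 16.875 + 0.125Q gives Q* = 233 and P* = 46.
With the rebate, buyers effectively pay Pb = Ps − 17, where Ps is the price sellers receive.
On the curves, Pb = 647/9 - (1/9)Q and Ps = 16.875 + 0.125Q; the wedge Ps − Pb = 17 gives 16.875 + 0.125Q − (647/9 - (1/9)Q) = 17, so Q' = 305.
Then Pb = 647/9 − (1/9)·305 = 38 and Ps = 16.875 + 0.125·305 = 55.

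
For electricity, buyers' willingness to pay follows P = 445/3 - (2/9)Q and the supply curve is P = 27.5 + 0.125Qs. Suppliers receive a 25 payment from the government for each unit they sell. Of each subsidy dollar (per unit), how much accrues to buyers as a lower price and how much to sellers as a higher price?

Pre-subsidy: 445/3 - (2/9)Q = 27.5 + 0.125Q gives Q* = 348 and P* = 71.
With the subsidy, sellers receive Ps = Pb + 25 for each unit, where Pb is the price buyers pay.
On the curves, Pb = 445/3 - (2/9)Q and Ps = 27.5 + 0.125Q; the wedge Ps − Pb = 25 gives 27.5 + 0.125Q − (445/3 - (2/9)Q) = 25, so Q' = 420.
Then Pb = 445/3 − (2/9)·420 = 55 and Ps = 27.5 + 0.125·420 = 80.
Buyers' price falls by P* − Pb = 71 − 55 = 16; sellers' price rises by Ps − P* = 80 − 71 = 9.

Buyers gain 16 per unit; sellers gain 9 per unit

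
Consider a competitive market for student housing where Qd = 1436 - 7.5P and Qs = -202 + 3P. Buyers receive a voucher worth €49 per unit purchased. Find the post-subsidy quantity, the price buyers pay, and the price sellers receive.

Pre-subsidy: 1436 - 7.5P = -202 + 3P gives P* = 156, Q* = 266.
With the rebate, buyers effectively pay Pb = Ps − 49, where Ps is the price sellers receive.
Demand in terms of Ps becomes Qd = 1436 − 7.5(Ps − 49) = 1803.5 - 7.5Ps. Setting this equal to supply: 1803.5 - 7.5Ps = -202 + 3Ps, so Ps = 191.
Buyers pay Pb = 191 − 49 = 142; Q' = -202 + 3·191 = 371.

Q' = 371; buyers pay €142; sellers receive €191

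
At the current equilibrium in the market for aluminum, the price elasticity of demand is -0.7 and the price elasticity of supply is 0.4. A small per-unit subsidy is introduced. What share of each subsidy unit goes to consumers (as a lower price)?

Consumer share = 4/11

For a small subsidy around the equilibrium, the benefit split depends on the relative slopes, which at a point are proportional to the elasticities.
Buyer share = εs/(εs + |εd|) = 0.4/(0.4 + 0.7) = 4/11; seller share = |εd|/(εs + |εd|) = 7/11.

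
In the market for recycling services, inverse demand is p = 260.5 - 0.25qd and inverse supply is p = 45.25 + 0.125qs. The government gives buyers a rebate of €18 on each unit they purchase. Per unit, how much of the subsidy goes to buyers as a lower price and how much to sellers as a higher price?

Pre-subsidy: 260.5 - 0.25q = 45.25 + 0.125q gives q* = 574 and p* = 117.
With the rebate, buyers effectively pay pb = ps − 18, where ps is the price sellers receive.
On the curves, pb = 260.5 - 0.25q and ps = 45.25 + 0.125q; the wedge ps − pb = 18 gives 45.25 + 0.125q − (260.5 - 0.25q) = 18, so q' = 622.
Then pb = 260.5 − 0.25·622 = 105 and ps = 45.25 + 0.125·622 = 123.
Buyers' price falls by p* − pb = 117 − 105 = 12; sellers' price rises by ps − p* = 123 − 117 = 6.

Buyers gain €12 per unit; sellers gain €6 per unit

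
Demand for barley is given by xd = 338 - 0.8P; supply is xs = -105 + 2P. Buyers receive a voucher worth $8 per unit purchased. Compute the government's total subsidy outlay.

Government cost = $1728

Pre-subsidy: 338 - 0.8P = -105 + 2P gives P* = 2215/14, x* = 1480/7.
With the rebate, buyers effectively pay Pb = Ps − 8, where Ps is the price sellers receive.
Demand in terms of Ps becomes xd = 338 − 0.8(Ps − 8) = 344.4 - 0.8Ps. Setting this equal to supply: 344.4 - 0.8Ps = -105 + 2Ps, so Ps = 160.5.
Buyers pay Pb = 160.5 − 8 = 152.5; x' = -105 + 2·160.5 = 216.
Government outlay = subsidy × quantity = 8 × 216 = 1728.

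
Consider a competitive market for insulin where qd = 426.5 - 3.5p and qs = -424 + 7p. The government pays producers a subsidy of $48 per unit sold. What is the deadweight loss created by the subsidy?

Deadweight loss = $2688

Pre-subsidy: 426.5 - 3.5p = -424 + 7p gives p* = 81, q* = 143.
With the subsidy, sellers receive ps = pb + 48 for each unit, where pb is the price buyers pay.
Supply in terms of pb becomes qs = -424 + 7(pb + 48) = -88 + 7pb. Setting this equal to demand: 426.5 - 3.5pb = -88 + 7pb, so pb = 49.
Sellers receive ps = 49 + 48 = 97; q' = 426.5 − 3.5·49 = 255.
The subsidy expands output by 255 − 143 = 112 past the efficient level; on those units the gap between marginal cost and willingness to pay runs from 0 up to 48.
DWL = ½ × 48 × 112 = 2688.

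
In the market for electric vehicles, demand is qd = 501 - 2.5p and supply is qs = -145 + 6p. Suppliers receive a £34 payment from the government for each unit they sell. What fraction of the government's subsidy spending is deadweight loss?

Pre-subsidy: 501 - 2.5p = -145 + 6p gives p* = 76, q* = 311.
With the subsidy, sellers receive ps = pb + 34 for each unit, where pb is the price buyers pay.
Supply in terms of pb becomes qs = -145 + 6(pb + 34) = 59 + 6pb. Setting this equal to demand: 501 - 2.5pb = 59 + 6pb, so pb = 52.
Sellers receive ps = 52 + 34 = 86; q' = 501 − 2.5·52 = 371.
ΔCS = ½(311 + 371)(76 − 52) = 8184; ΔPS = ½(311 + 371)(86 − 76) = 3410.
Government spending = 34 × 371 = 12614.
DWL = ½ × 34 × (371 − 311) = 1020; fraction = 1020 / 12614 = 30/371.

DWL / government spending = 30/371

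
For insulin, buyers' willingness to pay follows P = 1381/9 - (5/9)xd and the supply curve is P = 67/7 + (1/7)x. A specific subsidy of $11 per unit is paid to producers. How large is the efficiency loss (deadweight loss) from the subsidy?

Deadweight loss = $86.625

Pre-subsidy: 1381/9 - (5/9)x = 67/7 + (1/7)x gives x* = 206 and P* = 39.
With the subsidy, sellers receive Ps = Pb + 11 for each unit, where Pb is the price buyers pay.
On the curves, Pb = 1381/9 - (5/9)x and Ps = 67/7 + (1/7)x; the wedge Ps − Pb = 11 gives 67/7 + (1/7)x − (1381/9 - (5/9)x) = 11, so x' = 221.75.
Then Pb = 1381/9 − (5/9)·221.75 = 30.25 and Ps = 67/7 + (1/7)·221.75 = 41.25.
The subsidy expands output by 221.75 − 206 = 15.75 past the efficient level; on those units the gap between marginal cost and willingness to pay runs from 0 up to 11.
DWL = ½ × 11 × 15.75 = 86.625.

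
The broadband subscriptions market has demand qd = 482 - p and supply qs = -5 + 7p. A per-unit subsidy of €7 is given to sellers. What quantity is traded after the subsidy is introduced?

Pre-subsidy: 482 - p = -5 + 7p gives p* = 60.875, q* = 421.125.
With the subsidy, sellers receive ps = pb + 7 for each unit, where pb is the price buyers pay.
Supply in terms of pb becomes qs = -5 + 7(pb + 7) = 44 + 7pb. Setting this equal to demand: 482 - pb = 44 + 7pb, so pb = 54.75.
Sellers receive ps = 54.75 + 7 = 61.75; q' = 482 − 1·54.75 = 427.25.

q' = 427.25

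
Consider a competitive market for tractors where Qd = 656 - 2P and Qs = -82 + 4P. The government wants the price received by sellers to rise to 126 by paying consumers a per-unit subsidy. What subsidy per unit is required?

Required subsidy s = 9 per unit

At a seller price of 126, quantity supplied is -82 + 4·126 = 422.
Buyers absorb 422 only when they pay Pb with 656 − 2·Pb = 422, i.e. Pb = 117.
s = Ps − Pb = 126 − 117 = 9.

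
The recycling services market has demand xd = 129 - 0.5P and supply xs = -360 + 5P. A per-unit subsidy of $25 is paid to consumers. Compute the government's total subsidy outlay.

Pre-subsidy: 129 - 0.5P = -360 + 5P gives P* = 978/11, x* = 930/11.
With the rebate, buyers effectively pay Pb = Ps − 25, where Ps is the price sellers receive.
Demand in terms of Ps becomes xd = 129 − 0.5(Ps − 25) = 141.5 - 0.5Ps. Setting this equal to supply: 141.5 - 0.5Ps = -360 + 5Ps, so Ps = 1003/11.
Buyers pay Pb = 1003/11 − 25 = 728/11; x' = -360 + 5·(1003/11) = 1055/11.
Government outlay = subsidy × quantity = 25 × 1055/11 = 26375/11.

Government cost = 26375/11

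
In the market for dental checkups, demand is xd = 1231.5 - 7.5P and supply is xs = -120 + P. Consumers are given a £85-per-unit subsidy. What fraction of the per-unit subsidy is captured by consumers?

Pre-subsidy: 1231.5 - 7.5P = -120 + P gives P* = 159, x* = 39.
With the rebate, buyers effectively pay Pb = Ps − 85, where Ps is the price sellers receive.
Demand in terms of Ps becomes xd = 1231.5 − 7.5(Ps − 85) = 1869 - 7.5Ps. Setting this equal to supply: 1869 - 7.5Ps = -120 + Ps, so Ps = 234.
Buyers pay Pb = 234 − 85 = 149; x' = -120 + 1·234 = 114.
Buyers' price falls by P* − Pb = 159 − 149 = 10; sellers' price rises by Ps − P* = 234 − 159 = 75.
So consumers capture 10/85 = 2/17 of each unit of subsidy.

Consumer share = 2/17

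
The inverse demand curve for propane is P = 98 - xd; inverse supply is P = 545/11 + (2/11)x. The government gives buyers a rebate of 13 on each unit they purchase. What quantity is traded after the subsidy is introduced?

x' = 52

Pre-subsidy: 98 - x = 545/11 + (2/11)x gives x* = 41 and P* = 57.
With the rebate, buyers effectively pay Pb = Ps − 13, where Ps is the price sellers receive.
On the curves, Pb = 98 - x and Ps = 545/11 + (2/11)x; the wedge Ps − Pb = 13 gives 545/11 + (2/11)x − (98 - x) = 13, so x' = 52.
Then Pb = 98 − 1·52 = 46 and Ps = 545/11 + (2/11)·52 = 59.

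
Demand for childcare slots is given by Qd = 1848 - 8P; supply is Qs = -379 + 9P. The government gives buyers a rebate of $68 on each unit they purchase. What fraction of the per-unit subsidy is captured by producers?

Producer share = 8/17

Pre-subsidy: 1848 - 8P = -379 + 9P gives P* = 131, Q* = 800.
With the rebate, buyers effectively pay Pb = Ps − 68, where Ps is the price sellers receive.
Demand in terms of Ps becomes Qd = 1848 − 8(Ps − 68) = 2392 - 8Ps. Setting this equal to supply: 2392 - 8Ps = -379 + 9Ps, so Ps = 163.
Buyers pay Pb = 163 − 68 = 95; Q' = -379 + 9·163 = 1088.
Buyers' price falls by P* − Pb = 131 − 95 = 36; sellers' price rises by Ps − P* = 163 − 131 = 32.
So producers capture 32/68 = 8/17 of each unit of subsidy.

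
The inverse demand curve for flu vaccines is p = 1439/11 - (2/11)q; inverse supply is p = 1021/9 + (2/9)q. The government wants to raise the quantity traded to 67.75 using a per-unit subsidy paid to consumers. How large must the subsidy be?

Required subsidy s = 10 per unit

At q = 67.75, from the demand curve buyers pay pb = 1439/11 − (2/11)·67.75 = 118.5; from the supply curve sellers need ps = 1021/9 + (2/9)·67.75 = 128.5.
The subsidy must fill the gap: s = ps − pb = 128.5 − 118.5 = 10.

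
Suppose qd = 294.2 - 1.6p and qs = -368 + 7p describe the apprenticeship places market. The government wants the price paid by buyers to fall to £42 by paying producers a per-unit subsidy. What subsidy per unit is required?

At a buyer price of 42, quantity demanded is 294.2 − 1.6·42 = 227.
Sellers supply 227 only when they receive ps with -368 + 7·ps = 227, i.e. ps = 85.
s = ps − pb = 85 − 42 = 43.

Required subsidy s = £43 per unit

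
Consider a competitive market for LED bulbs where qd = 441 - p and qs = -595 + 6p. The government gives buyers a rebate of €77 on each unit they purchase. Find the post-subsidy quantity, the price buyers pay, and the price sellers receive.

Pre-subsidy: 441 - p = -595 + 6p gives p* = 148, q* = 293.
With the rebate, buyers effectively pay pb = ps − 77, where ps is the price sellers receive.
Demand in terms of ps becomes qd = 441 − 1(ps − 77) = 518 - ps. Setting this equal to supply: 518 - ps = -595 + 6ps, so ps = 159.
Buyers pay pb = 159 − 77 = 82; q' = -595 + 6·159 = 359.

q' = 359; buyers pay €82; sellers receive €159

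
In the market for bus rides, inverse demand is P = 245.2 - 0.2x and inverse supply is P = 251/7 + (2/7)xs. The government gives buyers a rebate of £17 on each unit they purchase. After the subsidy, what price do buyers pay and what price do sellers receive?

Pre-subsidy: 245.2 - 0.2x = 251/7 + (2/7)x gives x* = 431 and P* = 159.
With the rebate, buyers effectively pay Pb = Ps − 17, where Ps is the price sellers receive.
On the curves, Pb = 245.2 - 0.2x and Ps = 251/7 + (2/7)x; the wedge Ps − Pb = 17 gives 251/7 + (2/7)x − (245.2 - 0.2x) = 17, so x' = 466.
Then Pb = 245.2 − 0.2·466 = 152 and Ps = 251/7 + (2/7)·466 = 169.

Buyers pay £152; sellers receive £169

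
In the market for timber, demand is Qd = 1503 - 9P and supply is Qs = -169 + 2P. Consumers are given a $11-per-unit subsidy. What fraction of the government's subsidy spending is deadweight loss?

Pre-subsidy: 1503 - 9P = -169 + 2P gives P* = 152, Q* = 135.
With the rebate, buyers effectively pay Pb = Ps − 11, where Ps is the price sellers receive.
Demand in terms of Ps becomes Qd = 1503 − 9(Ps − 11) = 1602 - 9Ps. Setting this equal to supply: 1602 - 9Ps = -169 + 2Ps, so Ps = 161.
Buyers pay Pb = 161 − 11 = 150; Q' = -169 + 2·161 = 153.
ΔCS = ½(135 + 153)(152 − 150) = 288; ΔPS = ½(135 + 153)(161 − 152) = 1296.
Government spending = 11 × 153 = 1683.
DWL = ½ × 11 × (153 − 135) = 99; fraction = 99 / 1683 = 1/17.

DWL / government spending = 1/17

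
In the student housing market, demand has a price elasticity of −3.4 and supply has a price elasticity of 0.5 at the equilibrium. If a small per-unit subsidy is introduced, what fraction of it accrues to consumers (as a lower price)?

Consumer share = 5/39

For a small subsidy around the equilibrium, the benefit split depends on the relative slopes, which at a point are proportional to the elasticities.
Buyer share = εs/(εs + |εd|) = 0.5/(0.5 + 3.4) = 5/39; seller share = |εd|/(εs + |εd|) = 34/39.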